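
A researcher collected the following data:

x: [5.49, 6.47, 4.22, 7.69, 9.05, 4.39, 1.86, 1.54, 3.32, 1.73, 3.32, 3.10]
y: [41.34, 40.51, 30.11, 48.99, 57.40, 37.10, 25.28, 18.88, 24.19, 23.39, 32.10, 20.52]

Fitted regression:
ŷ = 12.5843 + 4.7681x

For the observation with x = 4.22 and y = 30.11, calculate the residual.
Residual = -2.5957

The residual is the difference between the actual value and the predicted value:

Residual = y - ŷ

Step 1: Calculate predicted value
ŷ = 12.5843 + 4.7681 × 4.22
ŷ = 32.7057

Step 2: Calculate residual
Residual = 30.11 - 32.7057
Residual = -2.5957

Interpretation: the model overestimates the actual value by 2.5957 at this point (negative residual → observation lies below the fitted line).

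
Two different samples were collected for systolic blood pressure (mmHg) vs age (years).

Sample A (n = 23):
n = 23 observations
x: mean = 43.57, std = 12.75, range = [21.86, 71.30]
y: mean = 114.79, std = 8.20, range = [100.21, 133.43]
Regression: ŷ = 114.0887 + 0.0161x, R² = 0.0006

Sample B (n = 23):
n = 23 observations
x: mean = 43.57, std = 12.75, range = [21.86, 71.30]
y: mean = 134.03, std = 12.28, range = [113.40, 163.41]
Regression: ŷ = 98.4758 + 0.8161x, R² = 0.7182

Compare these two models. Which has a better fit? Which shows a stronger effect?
Model B has the better fit (R² = 0.7182 vs 0.0006). Model B shows the stronger effect (|β₁| = 0.8161 vs 0.0161).

Model Comparison:

Fit — compare R²:
- Model A: R² = 0.0006 → 0.06% of variance in blood pressure explained
- Model B: R² = 0.7182 → 71.82% of variance in blood pressure explained
- 0.7182 > 0.0006 → Model B has the better fit

Effect size (slope magnitude):
- Model A: β₁ = 0.0161 → predicted blood pressure rises 0.0161 mmHg per additional year of age
- Model B: β₁ = 0.8161 → predicted blood pressure rises 0.8161 mmHg per additional year of age
- |0.0161| < |0.8161| → Model B shows the stronger marginal effect

Notes:
- R² measures how tightly points cluster around the line; β₁ measures how steep the line is — they answer different questions.
- A steeper slope doesn't make a better model if the scatter around the line is large.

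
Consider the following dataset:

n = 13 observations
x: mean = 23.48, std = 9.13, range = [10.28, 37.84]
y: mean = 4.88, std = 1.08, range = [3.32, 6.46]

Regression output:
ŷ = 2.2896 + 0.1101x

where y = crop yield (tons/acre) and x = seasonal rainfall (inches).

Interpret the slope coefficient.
For each additional inch of rainfall, predicted crop yield increases by approximately 0.1101 tons/acre.

The slope coefficient β₁ = 0.1101 represents the marginal effect of rainfall on crop yield.

Interpretation:
- Rainfall up by 1 inch → predicted crop yield increases by 0.1101 tons/acre
- The effect is assumed constant over the observed range of x (linearity)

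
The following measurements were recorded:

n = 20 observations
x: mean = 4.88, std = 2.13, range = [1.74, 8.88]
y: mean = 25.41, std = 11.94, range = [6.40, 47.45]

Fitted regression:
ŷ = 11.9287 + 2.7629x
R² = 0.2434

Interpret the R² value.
The model explains 24.34% of the variance in y (R² = 0.2434), leaving 75.66% unexplained; the fit is weak.

R² (coefficient of determination) measures the proportion of variance in y explained by the regression model.

Here R² = 0.2434:
- Explained: 24.34% of the variation in y
- Unexplained (residual): 100% − 24.34% = 75.66%
- Rule of thumb (below 0.3 weak; 0.3 to below 0.7 moderate; 0.7 and above strong) → weak

Note: R² says nothing about causation, and a high R² does not by itself mean the linear form is appropriate — check the residuals.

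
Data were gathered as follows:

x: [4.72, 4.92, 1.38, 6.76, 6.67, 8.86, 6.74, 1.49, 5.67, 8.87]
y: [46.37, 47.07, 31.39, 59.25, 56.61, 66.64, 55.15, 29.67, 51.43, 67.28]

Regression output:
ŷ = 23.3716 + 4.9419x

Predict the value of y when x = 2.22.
ŷ = 34.3426

To predict y for x = 2.22, substitute into the regression equation:

ŷ = 23.3716 + 4.9419 × 2.22
ŷ = 23.3716 + 10.9710
ŷ = 34.3426

This is the fitted mean response at that x — an individual observation would come with a wider prediction interval.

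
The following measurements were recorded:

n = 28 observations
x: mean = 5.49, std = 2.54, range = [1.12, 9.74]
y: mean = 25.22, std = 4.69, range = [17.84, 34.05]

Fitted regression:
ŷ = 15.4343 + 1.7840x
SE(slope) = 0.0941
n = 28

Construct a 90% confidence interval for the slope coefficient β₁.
The 90% CI for β₁ is (1.6235, 1.9445)

Confidence interval for the slope:

The 90% CI for β₁ is: β̂₁ ± t*(α/2, n-2) × SE(β̂₁)

Step 1: Find critical t-value
- Confidence level = 0.9
- Degrees of freedom = n - 2 = 28 - 2 = 26
- t*(α/2, 26) = 1.7056

Step 2: Calculate margin of error
Margin = 1.7056 × 0.0941 = 0.1605

Step 3: Construct interval
CI = 1.7840 ± 0.1605
CI = (1.6235, 1.9445)

Interpretation: We are 90% confident that the true slope β₁ lies between 1.6235 and 1.9445.
Both endpoints are positive, so the data support a genuinely positive slope at this confidence level.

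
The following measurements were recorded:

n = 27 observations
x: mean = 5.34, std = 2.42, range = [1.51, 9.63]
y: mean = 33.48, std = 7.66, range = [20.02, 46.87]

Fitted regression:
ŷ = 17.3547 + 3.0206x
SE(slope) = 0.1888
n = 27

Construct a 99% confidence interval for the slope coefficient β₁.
The 99% CI for β₁ is (2.4943, 3.5469)

Confidence interval for the slope:

The 99% CI for β₁ is: β̂₁ ± t*(α/2, n-2) × SE(β̂₁)

Step 1: Find critical t-value
- Confidence level = 0.99
- Degrees of freedom = n - 2 = 27 - 2 = 25
- t*(α/2, 25) = 2.7874

Step 2: Calculate margin of error
Margin = 2.7874 × 0.1888 = 0.5263

Step 3: Construct interval
CI = 3.0206 ± 0.5263
CI = (2.4943, 3.5469)

Interpretation: each one-unit increase in x is associated with a change in mean y of between 2.4943 and 3.5469, with 99% confidence.
Both endpoints are positive, so the data support a genuinely positive slope at this confidence level.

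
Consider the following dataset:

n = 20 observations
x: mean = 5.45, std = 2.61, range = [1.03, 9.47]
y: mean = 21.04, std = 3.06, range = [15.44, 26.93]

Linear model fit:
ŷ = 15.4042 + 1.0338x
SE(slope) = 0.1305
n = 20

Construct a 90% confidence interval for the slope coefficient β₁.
The 90% CI for β₁ is (0.8075, 1.2601)

Confidence interval for the slope:

The 90% CI for β₁ is: β̂₁ ± t*(α/2, n-2) × SE(β̂₁)

Step 1: Find critical t-value
- Confidence level = 0.9
- Degrees of freedom = n - 2 = 20 - 2 = 18
- t*(α/2, 18) = 1.7341

Step 2: Calculate margin of error
Margin = 1.7341 × 0.1305 = 0.2263

Step 3: Construct interval
CI = 1.0338 ± 0.2263
CI = (0.8075, 1.2601)

Interpretation: We are 90% confident that the true slope β₁ lies between 0.8075 and 1.2601.
Since 0 is outside the interval, a two-sided test at α = 0.10 would reject H₀: β₁ = 0.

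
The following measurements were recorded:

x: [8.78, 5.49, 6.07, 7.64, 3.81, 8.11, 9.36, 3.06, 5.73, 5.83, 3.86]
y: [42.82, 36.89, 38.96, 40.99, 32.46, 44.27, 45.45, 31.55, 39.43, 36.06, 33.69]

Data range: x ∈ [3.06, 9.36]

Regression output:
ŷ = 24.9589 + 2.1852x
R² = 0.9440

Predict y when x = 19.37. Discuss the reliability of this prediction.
ŷ = 67.2862 (extrapolation — x = 19.37 lies outside [3.06, 9.36], so reliability is low).

Prediction calculation:
ŷ = 24.9589 + 2.1852 × 19.37
ŷ = 67.2862

Reliability:
- Data range: x ∈ [3.06, 9.36]
- Prediction point: x = 19.37 is 10.01 units above the observed range → this is EXTRAPOLATION, not interpolation

Why that matters here:
- R² describes fit only over the sampled x values; it says nothing about behaviour beyond them
- There are no observations near this x to validate the fitted line there

A defensible statement: 'if the linear trend continued to x = 19.37, y would be about 67.2862' — the premise is untested.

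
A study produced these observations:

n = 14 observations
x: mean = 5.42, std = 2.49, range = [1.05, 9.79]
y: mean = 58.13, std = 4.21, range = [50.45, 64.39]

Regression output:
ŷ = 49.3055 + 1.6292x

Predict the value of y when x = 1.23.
ŷ = 51.3094

Plug x = 1.23 into the fitted line:

ŷ = 49.3055 + 1.6292 × 1.23
ŷ = 49.3055 + 2.0039
ŷ = 51.3094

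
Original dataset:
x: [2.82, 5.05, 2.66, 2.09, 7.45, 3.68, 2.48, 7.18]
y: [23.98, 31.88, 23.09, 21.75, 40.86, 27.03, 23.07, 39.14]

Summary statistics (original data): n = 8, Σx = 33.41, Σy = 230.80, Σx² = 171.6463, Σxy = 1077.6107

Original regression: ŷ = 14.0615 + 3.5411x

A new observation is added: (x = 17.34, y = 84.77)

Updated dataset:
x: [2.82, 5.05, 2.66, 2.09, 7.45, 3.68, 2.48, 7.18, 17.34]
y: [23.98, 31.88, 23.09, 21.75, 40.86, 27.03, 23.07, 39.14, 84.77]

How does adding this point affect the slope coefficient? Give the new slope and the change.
The slope changes from 3.5411 to 4.1261 (change of +0.5850, or +16.5%).

The new point has HIGH LEVERAGE: x = 17.34 is far from the original mean x̄ = 33.41/8 ≈ 4.18 (original range [2.09, 7.45]).

Step 1: Update the sums with the new point (n goes from 8 to 9)
Σx  = 33.41 + 17.34 = 50.75
Σy  = 230.80 + 84.77 = 315.57
Σx² = 171.6463 + 17.34² = 171.6463 + 300.6756 = 472.3219
Σxy = 1077.6107 + 17.34×84.77 = 1077.6107 + 1469.9118 = 2547.5225

Step 2: Recompute the slope with b₁ = (nΣxy − ΣxΣy) / (nΣx² − (Σx)²)
Numerator   = 9×2547.5225 − 50.75×315.57 = 22927.7025 − 16015.1775 = 6912.5250
Denominator = 9×472.3219 − 50.75² = 4250.8971 − 2575.5625 = 1675.3346
b₁(new) = 6912.5250 / 1675.3346 = 4.1261

(Same formula on the original sums: (8×1077.6107 − 33.41×230.80) / (8×171.6463 − 33.41²) = 909.8576 / 256.9423 = 3.5411, matching the given fit.)

Step 3: Change in slope
Δβ₁ = 4.1261 − 3.5411 = +0.5850
Relative change = +0.5850 / 3.5411 × 100% = +16.5%
→ the slope increases when the point is added.

A high-leverage point only changes the slope if it is off the original line; here y = 84.77 is above the original trend, so the slope increases.
In practice: check such a point for data-entry or measurement error.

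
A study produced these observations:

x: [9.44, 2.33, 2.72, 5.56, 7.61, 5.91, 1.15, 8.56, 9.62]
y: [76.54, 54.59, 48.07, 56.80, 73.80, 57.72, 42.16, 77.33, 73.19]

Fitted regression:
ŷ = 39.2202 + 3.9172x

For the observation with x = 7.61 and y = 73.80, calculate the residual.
Residual = 4.7699

The residual is the difference between the actual value and the predicted value:

Residual = y - ŷ

Step 1: Calculate predicted value
ŷ = 39.2202 + 3.9172 × 7.61
ŷ = 69.0301

Step 2: Calculate residual
Residual = 73.80 - 69.0301
Residual = 4.7699

The residual is positive, so the observed y = 73.80 sits above the regression line (the line underestimates it by 4.7699).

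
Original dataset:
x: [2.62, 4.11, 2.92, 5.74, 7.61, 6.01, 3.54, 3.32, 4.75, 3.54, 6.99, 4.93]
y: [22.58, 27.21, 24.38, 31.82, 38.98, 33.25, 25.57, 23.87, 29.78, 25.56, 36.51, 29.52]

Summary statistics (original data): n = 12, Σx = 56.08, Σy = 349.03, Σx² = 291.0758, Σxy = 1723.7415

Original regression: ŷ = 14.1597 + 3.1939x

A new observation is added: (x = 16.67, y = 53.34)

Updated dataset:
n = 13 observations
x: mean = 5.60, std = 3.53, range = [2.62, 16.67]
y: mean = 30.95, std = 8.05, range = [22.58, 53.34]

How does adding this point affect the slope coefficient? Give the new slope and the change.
New slope β₁ = 2.2317 versus 3.1939 before: a change of -0.9622 (-30.1%).

x = 16.67 lies well outside the original x-range [2.62, 7.61] (x̄ ≈ 4.67), so this observation has high leverage and can move the slope substantially.

Step 1: Update the sums with the new point (n goes from 12 to 13)
Σx  = 56.08 + 16.67 = 72.75
Σy  = 349.03 + 53.34 = 402.37
Σx² = 291.0758 + 16.67² = 291.0758 + 277.8889 = 568.9647
Σxy = 1723.7415 + 16.67×53.34 = 1723.7415 + 889.1778 = 2612.9193

Step 2: Recompute the slope with b₁ = (nΣxy − ΣxΣy) / (nΣx² − (Σx)²)
Numerator   = 13×2612.9193 − 72.75×402.37 = 33967.9509 − 29272.4175 = 4695.5334
Denominator = 13×568.9647 − 72.75² = 7396.5411 − 5292.5625 = 2103.9786
b₁(new) = 4695.5334 / 2103.9786 = 2.2317

(Same formula on the original sums: (12×1723.7415 − 56.08×349.03) / (12×291.0758 − 56.08²) = 1111.2956 / 347.9432 = 3.1939, matching the given fit.)

Step 3: Change in slope
Δβ₁ = 2.2317 − 3.1939 = -0.9622
Relative change = -0.9622 / 3.1939 × 100% = -30.1%
→ the slope decreases when the point is added.

A high-leverage point only changes the slope if it is off the original line; here y = 53.34 is below the original trend, so the slope decreases.
In practice: investigate whether it comes from the same population as the rest of the sample; check such a point for data-entry or measurement error.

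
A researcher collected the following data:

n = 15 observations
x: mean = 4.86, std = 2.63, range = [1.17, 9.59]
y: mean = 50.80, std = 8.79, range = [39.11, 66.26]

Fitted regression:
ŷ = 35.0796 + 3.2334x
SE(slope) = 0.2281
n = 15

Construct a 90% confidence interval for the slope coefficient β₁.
The 90% CI for β₁ is (2.8295, 3.6373)

Confidence interval for the slope:

The 90% CI for β₁ is: β̂₁ ± t*(α/2, n-2) × SE(β̂₁)

Step 1: Find critical t-value
- Confidence level = 0.9
- Degrees of freedom = n - 2 = 15 - 2 = 13
- t*(α/2, 13) = 1.7709

Step 2: Calculate margin of error
Margin = 1.7709 × 0.2281 = 0.4039

Step 3: Construct interval
CI = 3.2334 ± 0.4039
CI = (2.8295, 3.6373)

Interpretation: We are 90% confident that the true slope β₁ lies between 2.8295 and 3.6373.
Since 0 is outside the interval, a two-sided test at α = 0.10 would reject H₀: β₁ = 0.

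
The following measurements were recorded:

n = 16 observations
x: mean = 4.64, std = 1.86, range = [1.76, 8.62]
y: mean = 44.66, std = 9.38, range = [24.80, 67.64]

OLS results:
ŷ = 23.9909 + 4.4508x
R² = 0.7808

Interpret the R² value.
The model explains 78.08% of the variance in y (R² = 0.7808), leaving 21.92% unexplained; the fit is strong.

R² (coefficient of determination) measures the proportion of variance in y explained by the regression model.

Here R² = 0.7808:
- Explained: 78.08% of the variation in y
- Unexplained (residual): 100% − 78.08% = 21.92%
- Rule of thumb (below 0.3 weak; 0.3 to below 0.7 moderate; 0.7 and above strong) → strong

Note: R² never decreases when predictors are added, so it should not be used alone to compare models of different size.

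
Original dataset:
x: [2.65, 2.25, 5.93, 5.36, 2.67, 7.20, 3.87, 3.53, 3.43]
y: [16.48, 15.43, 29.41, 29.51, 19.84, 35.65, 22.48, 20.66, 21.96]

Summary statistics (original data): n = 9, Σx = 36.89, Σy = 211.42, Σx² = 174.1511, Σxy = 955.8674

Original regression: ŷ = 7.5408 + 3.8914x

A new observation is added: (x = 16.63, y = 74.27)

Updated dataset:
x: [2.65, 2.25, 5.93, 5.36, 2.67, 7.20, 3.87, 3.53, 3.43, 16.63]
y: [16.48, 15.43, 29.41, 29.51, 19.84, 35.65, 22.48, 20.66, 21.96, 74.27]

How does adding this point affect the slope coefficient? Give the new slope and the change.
The slope changes from 3.8914 to 4.0298 (change of +0.1384, or +3.6%).

x = 16.63 lies well outside the original x-range [2.25, 7.20] (x̄ ≈ 4.10), so this observation has high leverage and can move the slope substantially.

Step 1: Update the sums with the new point (n goes from 9 to 10)
Σx  = 36.89 + 16.63 = 53.52
Σy  = 211.42 + 74.27 = 285.69
Σx² = 174.1511 + 16.63² = 174.1511 + 276.5569 = 450.7080
Σxy = 955.8674 + 16.63×74.27 = 955.8674 + 1235.1101 = 2190.9775

Step 2: Recompute the slope with b₁ = (nΣxy − ΣxΣy) / (nΣx² − (Σx)²)
Numerator   = 10×2190.9775 − 53.52×285.69 = 21909.7750 − 15290.1288 = 6619.6462
Denominator = 10×450.7080 − 53.52² = 4507.0800 − 2864.3904 = 1642.6896
b₁(new) = 6619.6462 / 1642.6896 = 4.0298

(Same formula on the original sums: (9×955.8674 − 36.89×211.42) / (9×174.1511 − 36.89²) = 803.5228 / 206.4878 = 3.8914, matching the given fit.)

Step 3: Change in slope
Δβ₁ = 4.0298 − 3.8914 = +0.1384
Relative change = +0.1384 / 3.8914 × 100% = +3.6%
→ the slope increases when the point is added.

Because the point sits above the extension of the original line at a high-leverage x, it tilts the fit up.
In practice: examine leverage (hᵢ) and Cook's distance rather than deleting it automatically.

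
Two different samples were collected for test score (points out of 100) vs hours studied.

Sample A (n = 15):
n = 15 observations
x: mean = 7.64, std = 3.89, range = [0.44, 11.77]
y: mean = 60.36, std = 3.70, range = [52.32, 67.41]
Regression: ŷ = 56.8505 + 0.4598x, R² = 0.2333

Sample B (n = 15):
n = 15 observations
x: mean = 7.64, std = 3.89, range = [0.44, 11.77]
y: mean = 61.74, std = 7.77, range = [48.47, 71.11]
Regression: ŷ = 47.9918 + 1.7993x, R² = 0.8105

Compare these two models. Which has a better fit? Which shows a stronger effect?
Model B has the better fit (R² = 0.8105 vs 0.2333). Model B shows the stronger effect (|β₁| = 1.7993 vs 0.4598).

Model Comparison:

Which explains more variance? (R²)
- Model A: R² = 0.2333 → 23.33% of variance in test score explained
- Model B: R² = 0.8105 → 81.05% of variance in test score explained
- 0.8105 > 0.2333 → Model B has the better fit

Strength of effect — compare |β₁|:
- Model A: β₁ = 0.4598 → predicted test score rises 0.4598 points per additional hour of study time
- Model B: β₁ = 1.7993 → predicted test score rises 1.7993 points per additional hour of study time
- |0.4598| < |1.7993| → Model B shows the stronger marginal effect

Note: A better fit (higher R²) doesn't necessarily mean a more important relationship.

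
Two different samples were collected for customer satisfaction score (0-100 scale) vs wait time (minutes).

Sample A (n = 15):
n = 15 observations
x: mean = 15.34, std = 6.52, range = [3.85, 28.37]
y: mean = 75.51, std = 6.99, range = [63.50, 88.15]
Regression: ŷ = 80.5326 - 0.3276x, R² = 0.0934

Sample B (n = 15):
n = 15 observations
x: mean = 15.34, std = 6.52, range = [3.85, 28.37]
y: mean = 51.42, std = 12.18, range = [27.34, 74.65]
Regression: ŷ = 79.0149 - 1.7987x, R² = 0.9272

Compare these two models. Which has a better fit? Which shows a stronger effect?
Model B has the better fit (R² = 0.9272 vs 0.0934). Model B shows the stronger effect (|β₁| = 1.7987 vs 0.3276).

Model Comparison:

Which explains more variance? (R²)
- Model A: R² = 0.0934 → 9.34% of variance in satisfaction score explained
- Model B: R² = 0.9272 → 92.72% of variance in satisfaction score explained
- 0.9272 > 0.0934 → Model B has the better fit

Strength of effect — compare |β₁|:
- Model A: β₁ = -0.3276 → predicted satisfaction score falls 0.3276 points per additional minute of wait time
- Model B: β₁ = -1.7987 → predicted satisfaction score falls 1.7987 points per additional minute of wait time
- |-0.3276| < |-1.7987| → Model B shows the stronger marginal effect

Note: A steeper slope doesn't make a better model if the scatter around the line is large.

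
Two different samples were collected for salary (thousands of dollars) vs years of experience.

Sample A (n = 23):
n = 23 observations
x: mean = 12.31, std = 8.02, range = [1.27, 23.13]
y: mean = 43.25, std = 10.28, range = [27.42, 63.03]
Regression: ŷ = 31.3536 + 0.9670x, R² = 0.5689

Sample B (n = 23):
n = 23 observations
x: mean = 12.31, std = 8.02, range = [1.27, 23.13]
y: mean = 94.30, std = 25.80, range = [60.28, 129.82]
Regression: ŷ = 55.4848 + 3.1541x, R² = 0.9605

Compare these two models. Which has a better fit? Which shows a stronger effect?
Model B has the better fit (R² = 0.9605 vs 0.5689). Model B shows the stronger effect (|β₁| = 3.1541 vs 0.9670).

Model Comparison:

Goodness of fit (R²):
- Model A: R² = 0.5689 → 56.89% of variance in salary explained
- Model B: R² = 0.9605 → 96.05% of variance in salary explained
- 0.9605 > 0.5689 → Model B has the better fit

Effect size (slope magnitude):
- Model A: β₁ = 0.9670 → predicted salary rises 0.9670 thousand dollars per additional year of experience
- Model B: β₁ = 3.1541 → predicted salary rises 3.1541 thousand dollars per additional year of experience
- |0.9670| < |3.1541| → Model B shows the stronger marginal effect

Note: A steeper slope doesn't make a better model if the scatter around the line is large.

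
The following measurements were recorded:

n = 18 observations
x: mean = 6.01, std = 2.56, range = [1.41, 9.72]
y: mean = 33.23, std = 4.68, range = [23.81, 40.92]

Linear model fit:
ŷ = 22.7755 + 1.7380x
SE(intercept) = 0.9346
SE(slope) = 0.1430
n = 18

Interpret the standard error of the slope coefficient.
SE(β̂₁) = 0.1430 is the estimated standard deviation of the slope estimate across repeated samples; relative to β̂₁ = 1.7380 that is 8.2%, a precise estimate.

What SE measures:
- The standard error quantifies the sampling variability of the coefficient estimate
- It is the estimated standard deviation of β̂₁ across hypothetical repeated samples of the same size
- Smaller SE → more precise estimate

Relative precision:
- SE / |β̂₁| = 0.1430 / 1.7380 = 8.2%
- Rule of thumb (under 20%: precise; 20% to under 50%: moderately precise; 50% or more: imprecise) → precise

Link to interval estimation: a confidence interval for β₁ is β̂₁ ± t* × 0.1430, so SE sets the half-width per unit of t*.

What drives SE(β̂₁): larger n (here n = 18) → smaller SE; wider spread of x values → smaller SE; more residual scatter → larger SE.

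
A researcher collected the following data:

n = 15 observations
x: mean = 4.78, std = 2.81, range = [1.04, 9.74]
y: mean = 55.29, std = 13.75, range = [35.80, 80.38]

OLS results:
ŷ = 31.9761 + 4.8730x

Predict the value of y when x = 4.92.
ŷ = 55.9513

Plug x = 4.92 into the fitted line:

ŷ = 31.9761 + 4.8730 × 4.92
ŷ = 31.9761 + 23.9752
ŷ = 55.9513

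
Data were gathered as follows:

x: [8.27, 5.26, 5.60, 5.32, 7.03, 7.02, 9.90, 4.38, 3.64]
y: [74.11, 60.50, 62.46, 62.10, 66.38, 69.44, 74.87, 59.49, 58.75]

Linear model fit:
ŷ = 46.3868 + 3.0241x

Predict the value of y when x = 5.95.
ŷ = 64.3802

Plug x = 5.95 into the fitted line:

ŷ = 46.3868 + 3.0241 × 5.95
ŷ = 46.3868 + 17.9934
ŷ = 64.3802

This is a point prediction; actual observations scatter around it by roughly the residual standard deviation.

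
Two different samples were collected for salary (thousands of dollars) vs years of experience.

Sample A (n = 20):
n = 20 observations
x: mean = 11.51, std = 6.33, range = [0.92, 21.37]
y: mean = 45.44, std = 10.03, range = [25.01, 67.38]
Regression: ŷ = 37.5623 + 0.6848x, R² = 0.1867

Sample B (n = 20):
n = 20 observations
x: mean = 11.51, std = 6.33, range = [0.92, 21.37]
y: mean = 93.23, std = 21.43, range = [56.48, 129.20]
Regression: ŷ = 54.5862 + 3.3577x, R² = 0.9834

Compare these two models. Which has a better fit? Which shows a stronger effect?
Model B has the better fit (R² = 0.9834 vs 0.1867). Model B shows the stronger effect (|β₁| = 3.3577 vs 0.6848).

Model Comparison:

Which explains more variance? (R²)
- Model A: R² = 0.1867 → 18.67% of variance in salary explained
- Model B: R² = 0.9834 → 98.34% of variance in salary explained
- 0.9834 > 0.1867 → Model B has the better fit

Effect size (slope magnitude):
- Model A: β₁ = 0.6848 → predicted salary rises 0.6848 thousand dollars per additional year of experience
- Model B: β₁ = 3.3577 → predicted salary rises 3.3577 thousand dollars per additional year of experience
- |0.6848| < |3.3577| → Model B shows the stronger marginal effect

Note: The two samples could reflect different populations, time periods, or measurement quality.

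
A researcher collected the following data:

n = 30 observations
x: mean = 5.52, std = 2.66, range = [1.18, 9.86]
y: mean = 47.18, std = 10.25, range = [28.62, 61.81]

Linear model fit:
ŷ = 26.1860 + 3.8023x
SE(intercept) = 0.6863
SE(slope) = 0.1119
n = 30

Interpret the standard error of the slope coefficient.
The slope 3.8023 is pinned down to within about ±0.1119 (one SE) by these data — relative uncertainty 2.9%, i.e. precise.

SE(β̂₁) = 0.1119 says: if we drew many samples of n = 30 from the same population and refit each time, the fitted slopes would scatter with a standard deviation of roughly 0.1119 around the true β₁.

Relative precision:
- SE / |β̂₁| = 0.1119 / 3.8023 = 2.9%
- Rule of thumb (under 20%: precise; 20% to under 50%: moderately precise; 50% or more: imprecise) → precise

Link to interval estimation: a confidence interval for β₁ is β̂₁ ± t* × 0.1119, so SE sets the half-width per unit of t*.

What drives SE(β̂₁): more residual scatter → larger SE; wider spread of x values → smaller SE.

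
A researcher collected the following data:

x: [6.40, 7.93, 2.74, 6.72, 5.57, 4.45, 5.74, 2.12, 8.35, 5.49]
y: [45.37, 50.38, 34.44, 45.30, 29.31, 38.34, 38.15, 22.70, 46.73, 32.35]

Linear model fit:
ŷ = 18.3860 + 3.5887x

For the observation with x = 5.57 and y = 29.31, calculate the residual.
Residual = -9.0651

The residual is the difference between the actual value and the predicted value:

Residual = y - ŷ

Step 1: Calculate predicted value
ŷ = 18.3860 + 3.5887 × 5.57
ŷ = 38.3751

Step 2: Calculate residual
Residual = 29.31 - 38.3751
Residual = -9.0651

The residual is negative, so the observed y = 29.31 sits below the regression line (the line overestimates it by 9.0651).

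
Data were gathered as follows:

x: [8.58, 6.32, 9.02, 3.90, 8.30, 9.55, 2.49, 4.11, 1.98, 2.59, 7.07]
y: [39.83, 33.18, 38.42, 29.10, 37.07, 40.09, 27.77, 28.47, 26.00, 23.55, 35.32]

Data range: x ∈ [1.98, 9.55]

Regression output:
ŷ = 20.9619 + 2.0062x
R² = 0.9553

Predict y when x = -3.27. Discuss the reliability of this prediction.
The equation gives ŷ = 14.4016; however x = -3.27 is 5.25 units below the observed range, so this extrapolated value should not be trusted.

Prediction calculation:
ŷ = 20.9619 + 2.0062 × (-3.27)
ŷ = 14.4016

Reliability:
- Data range: x ∈ [1.98, 9.55]
- Prediction point: x = -3.27 is 5.25 units below the observed range → this is EXTRAPOLATION, not interpolation

Why that matters here:
- Real relationships often flatten, saturate, or turn nonlinear at extremes
- R² describes fit only over the sampled x values; it says nothing about behaviour beyond them

The R² = 0.9553 only validates the fit within [1.98, 9.55]; treat ŷ = 14.4016 with caution.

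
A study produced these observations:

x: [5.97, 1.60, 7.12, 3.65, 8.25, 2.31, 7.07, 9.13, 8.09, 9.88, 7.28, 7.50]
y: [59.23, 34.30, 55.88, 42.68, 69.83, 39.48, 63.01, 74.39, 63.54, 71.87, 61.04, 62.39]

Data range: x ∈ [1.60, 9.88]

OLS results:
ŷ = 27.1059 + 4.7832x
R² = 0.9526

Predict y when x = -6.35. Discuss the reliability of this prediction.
ŷ = -3.2674, but this is extrapolation (below the data range [1.60, 9.88]) and may be unreliable.

Prediction calculation:
ŷ = 27.1059 + 4.7832 × (-6.35)
ŷ = -3.2674

Reliability:
- Data range: x ∈ [1.60, 9.88]
- Prediction point: x = -6.35 is 7.95 units below the observed range → this is EXTRAPOLATION, not interpolation

Why that matters here:
- The standard error of prediction grows with (x − x̄)², and x = -6.35 is far from x̄ = 6.49
- The linear relationship may not hold outside the observed range
- R² describes fit only over the sampled x values; it says nothing about behaviour beyond them

A defensible statement: 'if the linear trend continued to x = -6.35, y would be about -3.2674' — the premise is untested.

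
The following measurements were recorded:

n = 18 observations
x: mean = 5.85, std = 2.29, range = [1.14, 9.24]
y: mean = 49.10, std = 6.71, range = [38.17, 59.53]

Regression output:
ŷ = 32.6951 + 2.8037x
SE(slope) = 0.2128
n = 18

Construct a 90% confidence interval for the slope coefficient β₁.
The 90% CI for β₁ is (2.4322, 3.1752)

Confidence interval for the slope:

The 90% CI for β₁ is: β̂₁ ± t*(α/2, n-2) × SE(β̂₁)

Step 1: Find critical t-value
- Confidence level = 0.9
- Degrees of freedom = n - 2 = 18 - 2 = 16
- t*(α/2, 16) = 1.7459

Step 2: Calculate margin of error
Margin = 1.7459 × 0.2128 = 0.3715

Step 3: Construct interval
CI = 2.8037 ± 0.3715
CI = (2.4322, 3.1752)

Interpretation: We are 90% confident that the true slope β₁ lies between 2.4322 and 3.1752.
The interval does not include 0, suggesting a significant linear relationship.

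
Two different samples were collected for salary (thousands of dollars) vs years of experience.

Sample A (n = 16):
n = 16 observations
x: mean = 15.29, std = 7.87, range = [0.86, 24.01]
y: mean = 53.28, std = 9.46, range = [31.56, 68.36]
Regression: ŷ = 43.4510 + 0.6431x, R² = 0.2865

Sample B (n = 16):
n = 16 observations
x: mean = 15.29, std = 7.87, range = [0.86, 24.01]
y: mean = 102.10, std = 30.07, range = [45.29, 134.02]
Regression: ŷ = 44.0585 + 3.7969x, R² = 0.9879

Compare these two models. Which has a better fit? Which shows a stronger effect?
Model B has the better fit (R² = 0.9879 vs 0.2865). Model B shows the stronger effect (|β₁| = 3.7969 vs 0.6431).

Model Comparison:

Fit — compare R²:
- Model A: R² = 0.2865 → 28.65% of variance in salary explained
- Model B: R² = 0.9879 → 98.79% of variance in salary explained
- 0.9879 > 0.2865 → Model B has the better fit

Which has the larger per-year effect? (|β₁|)
- Model A: β₁ = 0.6431 → predicted salary rises 0.6431 thousand dollars per additional year of experience
- Model B: β₁ = 3.7969 → predicted salary rises 3.7969 thousand dollars per additional year of experience
- |0.6431| < |3.7969| → Model B shows the stronger marginal effect

Note: A steeper slope doesn't make a better model if the scatter around the line is large.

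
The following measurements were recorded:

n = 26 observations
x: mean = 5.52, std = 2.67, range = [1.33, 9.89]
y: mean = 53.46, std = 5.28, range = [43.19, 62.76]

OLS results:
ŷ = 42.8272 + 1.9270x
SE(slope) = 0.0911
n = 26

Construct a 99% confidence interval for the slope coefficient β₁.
The 99% CI for β₁ is (1.6722, 2.1818)

Confidence interval for the slope:

The 99% CI for β₁ is: β̂₁ ± t*(α/2, n-2) × SE(β̂₁)

Step 1: Find critical t-value
- Confidence level = 0.99
- Degrees of freedom = n - 2 = 26 - 2 = 24
- t*(α/2, 24) = 2.7969

Step 2: Calculate margin of error
Margin = 2.7969 × 0.0911 = 0.2548

Step 3: Construct interval
CI = 1.9270 ± 0.2548
CI = (1.6722, 2.1818)

Interpretation: each one-unit increase in x is associated with a change in mean y of between 1.6722 and 2.1818, with 99% confidence.
The interval does not include 0, suggesting a significant linear relationship.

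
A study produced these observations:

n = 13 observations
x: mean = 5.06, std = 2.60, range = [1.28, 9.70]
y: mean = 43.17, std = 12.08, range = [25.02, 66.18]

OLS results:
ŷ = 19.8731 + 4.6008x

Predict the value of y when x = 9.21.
ŷ = 62.2465

Plug x = 9.21 into the fitted line:

ŷ = 19.8731 + 4.6008 × 9.21
ŷ = 19.8731 + 42.3734
ŷ = 62.2465

This is a point prediction; actual observations scatter around it by roughly the residual standard deviation.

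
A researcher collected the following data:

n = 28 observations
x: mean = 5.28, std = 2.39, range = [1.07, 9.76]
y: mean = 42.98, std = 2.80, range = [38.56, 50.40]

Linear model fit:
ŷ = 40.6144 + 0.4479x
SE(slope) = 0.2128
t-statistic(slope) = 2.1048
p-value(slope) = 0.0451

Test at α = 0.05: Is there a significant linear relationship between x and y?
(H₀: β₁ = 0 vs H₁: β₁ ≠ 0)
Reject H₀: p-value = 0.0451 < α = 0.05. The linear relationship is significant at the 5% level.

Hypothesis test for the slope coefficient:

H₀: β₁ = 0 (no linear relationship)
H₁: β₁ ≠ 0 (linear relationship exists)

Test statistic: t = β̂₁ / SE(β̂₁) = 0.4479 / 0.2128 = 2.1048

The p-value (0.0451) is the probability, under H₀, of a t-statistic at least as extreme as |t| = 2.1048 (two-sided, df = n − 2 = 26).

Decision rule: reject H₀ if p-value < α.
p-value = 0.0451 < α = 0.05 → reject H₀.

There is sufficient evidence at the 5% significance level to conclude that a linear relationship exists between x and y.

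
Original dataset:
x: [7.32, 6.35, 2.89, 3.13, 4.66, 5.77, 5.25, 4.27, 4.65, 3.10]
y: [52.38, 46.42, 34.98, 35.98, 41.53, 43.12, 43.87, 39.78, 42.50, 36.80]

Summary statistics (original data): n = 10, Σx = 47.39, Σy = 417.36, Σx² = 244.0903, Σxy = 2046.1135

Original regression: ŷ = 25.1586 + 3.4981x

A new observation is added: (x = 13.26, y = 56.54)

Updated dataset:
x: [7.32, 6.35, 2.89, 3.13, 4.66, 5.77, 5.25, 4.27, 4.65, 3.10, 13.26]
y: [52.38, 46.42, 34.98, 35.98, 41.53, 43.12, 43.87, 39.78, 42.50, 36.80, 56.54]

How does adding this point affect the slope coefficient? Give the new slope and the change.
Adding the point moves β₁ from 3.4981 to 2.1390, i.e. it decreases by 1.3591 (-38.9%).

x = 13.26 lies well outside the original x-range [2.89, 7.32] (x̄ ≈ 4.74), so this observation has high leverage and can move the slope substantially.

Step 1: Update the sums with the new point (n goes from 10 to 11)
Σx  = 47.39 + 13.26 = 60.65
Σy  = 417.36 + 56.54 = 473.90
Σx² = 244.0903 + 13.26² = 244.0903 + 175.8276 = 419.9179
Σxy = 2046.1135 + 13.26×56.54 = 2046.1135 + 749.7204 = 2795.8339

Step 2: Recompute the slope with b₁ = (nΣxy − ΣxΣy) / (nΣx² − (Σx)²)
Numerator   = 11×2795.8339 − 60.65×473.90 = 30754.1729 − 28742.0350 = 2012.1379
Denominator = 11×419.9179 − 60.65² = 4619.0969 − 3678.4225 = 940.6744
b₁(new) = 2012.1379 / 940.6744 = 2.1390

(Same formula on the original sums: (10×2046.1135 − 47.39×417.36) / (10×244.0903 − 47.39²) = 682.4446 / 195.0909 = 3.4981, matching the given fit.)

Step 3: Change in slope
Δβ₁ = 2.1390 − 3.4981 = -1.3591
Relative change = -1.3591 / 3.4981 × 100% = -38.9%
→ the slope decreases when the point is added.

A high-leverage point only changes the slope if it is off the original line; here y = 56.54 is below the original trend, so the slope decreases.
In practice: investigate whether it comes from the same population as the rest of the sample.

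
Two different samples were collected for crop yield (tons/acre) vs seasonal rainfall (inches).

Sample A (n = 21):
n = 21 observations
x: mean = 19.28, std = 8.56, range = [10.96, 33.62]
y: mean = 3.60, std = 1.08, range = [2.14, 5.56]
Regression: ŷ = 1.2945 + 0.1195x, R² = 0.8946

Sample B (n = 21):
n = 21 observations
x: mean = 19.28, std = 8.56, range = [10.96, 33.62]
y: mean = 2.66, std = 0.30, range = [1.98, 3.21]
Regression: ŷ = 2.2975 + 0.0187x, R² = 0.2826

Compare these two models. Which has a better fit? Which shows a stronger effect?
Model A has the better fit (R² = 0.8946 vs 0.2826). Model A shows the stronger effect (|β₁| = 0.1195 vs 0.0187).

Model Comparison:

Goodness of fit (R²):
- Model A: R² = 0.8946 → 89.46% of variance in crop yield explained
- Model B: R² = 0.2826 → 28.26% of variance in crop yield explained
- 0.8946 > 0.2826 → Model A has the better fit

Strength of effect — compare |β₁|:
- Model A: β₁ = 0.1195 → predicted crop yield rises 0.1195 tons/acre per additional inch of rainfall
- Model B: β₁ = 0.0187 → predicted crop yield rises 0.0187 tons/acre per additional inch of rainfall
- |0.1195| > |0.0187| → Model A shows the stronger marginal effect

Notes:
- The two samples could reflect different populations, time periods, or measurement quality.
- R² measures how tightly points cluster around the line; β₁ measures how steep the line is — they answer different questions.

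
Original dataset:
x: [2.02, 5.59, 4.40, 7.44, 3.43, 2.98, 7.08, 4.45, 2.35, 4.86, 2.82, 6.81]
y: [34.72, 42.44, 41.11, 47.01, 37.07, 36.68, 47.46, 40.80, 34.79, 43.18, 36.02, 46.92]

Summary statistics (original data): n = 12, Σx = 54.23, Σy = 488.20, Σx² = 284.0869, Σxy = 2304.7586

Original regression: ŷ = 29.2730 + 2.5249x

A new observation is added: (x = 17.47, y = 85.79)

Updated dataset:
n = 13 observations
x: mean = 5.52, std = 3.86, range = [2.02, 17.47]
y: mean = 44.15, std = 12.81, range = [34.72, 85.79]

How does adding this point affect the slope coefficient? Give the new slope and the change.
Adding the point moves β₁ from 2.5249 to 3.2901, i.e. it increases by 0.7652 (+30.3%).

The new point has HIGH LEVERAGE: x = 17.47 is far from the original mean x̄ = 54.23/12 ≈ 4.52 (original range [2.02, 7.44]).

Step 1: Update the sums with the new point (n goes from 12 to 13)
Σx  = 54.23 + 17.47 = 71.70
Σy  = 488.20 + 85.79 = 573.99
Σx² = 284.0869 + 17.47² = 284.0869 + 305.2009 = 589.2878
Σxy = 2304.7586 + 17.47×85.79 = 2304.7586 + 1498.7513 = 3803.5099

Step 2: Recompute the slope with b₁ = (nΣxy − ΣxΣy) / (nΣx² − (Σx)²)
Numerator   = 13×3803.5099 − 71.70×573.99 = 49445.6287 − 41155.0830 = 8290.5457
Denominator = 13×589.2878 − 71.70² = 7660.7414 − 5140.8900 = 2519.8514
b₁(new) = 8290.5457 / 2519.8514 = 3.2901

(Same formula on the original sums: (12×2304.7586 − 54.23×488.20) / (12×284.0869 − 54.23²) = 1182.0172 / 468.1499 = 2.5249, matching the given fit.)

Step 3: Change in slope
Δβ₁ = 3.2901 − 2.5249 = +0.7652
Relative change = +0.7652 / 2.5249 × 100% = +30.3%
→ the slope increases when the point is added.

A high-leverage point only changes the slope if it is off the original line; here y = 85.79 is above the original trend, so the slope increases.
In practice: check such a point for data-entry or measurement error; investigate whether it comes from the same population as the rest of the sample.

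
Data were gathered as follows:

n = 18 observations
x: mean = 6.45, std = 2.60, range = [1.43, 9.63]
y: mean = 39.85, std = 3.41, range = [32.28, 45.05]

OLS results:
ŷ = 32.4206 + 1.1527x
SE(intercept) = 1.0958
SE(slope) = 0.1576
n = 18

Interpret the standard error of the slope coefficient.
SE(β̂₁) = 0.1576 is the estimated standard deviation of the slope estimate across repeated samples; relative to β̂₁ = 1.1527 that is 13.7%, a precise estimate.

SE(β̂₁) = 0.1576 says: if we drew many samples of n = 18 from the same population and refit each time, the fitted slopes would scatter with a standard deviation of roughly 0.1576 around the true β₁.

Relative precision:
- SE / |β̂₁| = 0.1576 / 1.1527 = 13.7%
- Rule of thumb (under 20%: precise; 20% to under 50%: moderately precise; 50% or more: imprecise) → precise

Link to interval estimation: a confidence interval for β₁ is β̂₁ ± t* × 0.1576, so SE sets the half-width per unit of t*.

What drives SE(β̂₁): more residual scatter → larger SE.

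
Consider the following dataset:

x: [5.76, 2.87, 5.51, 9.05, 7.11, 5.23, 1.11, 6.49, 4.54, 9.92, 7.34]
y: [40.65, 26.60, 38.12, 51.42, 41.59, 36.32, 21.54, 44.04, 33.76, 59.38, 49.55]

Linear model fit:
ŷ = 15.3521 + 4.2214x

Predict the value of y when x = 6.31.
ŷ = 41.9891

x = 6.31 lies inside the observed range [1.11, 9.92], so the fitted equation applies directly:

ŷ = 15.3521 + 4.2214 × 6.31
ŷ = 15.3521 + 26.6370
ŷ = 41.9891

This is the fitted mean response at that x — an individual observation would come with a wider prediction interval.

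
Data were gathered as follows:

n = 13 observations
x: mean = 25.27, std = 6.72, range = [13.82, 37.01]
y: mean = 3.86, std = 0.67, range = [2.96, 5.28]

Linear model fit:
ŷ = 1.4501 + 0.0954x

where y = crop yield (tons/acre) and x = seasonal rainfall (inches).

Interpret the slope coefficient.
On average, crop yield is about 0.0954 tons/acre higher for every extra inch of rainfall.

The slope β₁ = 0.0954 gives the rate at which the fitted crop yield changes with rainfall.

Interpretation:
- Rainfall up by 1 inch → predicted crop yield increases by 0.0954 tons/acre
- This is a linear approximation: the same per-unit change is assumed across the whole observed x range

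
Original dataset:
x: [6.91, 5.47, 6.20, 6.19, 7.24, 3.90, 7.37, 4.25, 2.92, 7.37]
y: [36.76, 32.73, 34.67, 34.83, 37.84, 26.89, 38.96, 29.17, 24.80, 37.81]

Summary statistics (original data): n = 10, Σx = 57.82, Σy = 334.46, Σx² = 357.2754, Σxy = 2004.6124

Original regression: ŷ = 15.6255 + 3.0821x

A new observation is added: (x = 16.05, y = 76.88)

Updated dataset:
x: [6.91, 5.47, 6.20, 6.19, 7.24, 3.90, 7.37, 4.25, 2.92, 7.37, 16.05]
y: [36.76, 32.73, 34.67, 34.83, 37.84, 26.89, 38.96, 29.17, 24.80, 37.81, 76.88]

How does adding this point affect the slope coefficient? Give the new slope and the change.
New slope β₁ = 4.0082 versus 3.0821 before: a change of +0.9261 (+30.0%).

x = 16.05 lies well outside the original x-range [2.92, 7.37] (x̄ ≈ 5.78), so this observation has high leverage and can move the slope substantially.

Step 1: Update the sums with the new point (n goes from 10 to 11)
Σx  = 57.82 + 16.05 = 73.87
Σy  = 334.46 + 76.88 = 411.34
Σx² = 357.2754 + 16.05² = 357.2754 + 257.6025 = 614.8779
Σxy = 2004.6124 + 16.05×76.88 = 2004.6124 + 1233.9240 = 3238.5364

Step 2: Recompute the slope with b₁ = (nΣxy − ΣxΣy) / (nΣx² − (Σx)²)
Numerator   = 11×3238.5364 − 73.87×411.34 = 35623.9004 − 30385.6858 = 5238.2146
Denominator = 11×614.8779 − 73.87² = 6763.6569 − 5456.7769 = 1306.8800
b₁(new) = 5238.2146 / 1306.8800 = 4.0082

(Same formula on the original sums: (10×2004.6124 − 57.82×334.46) / (10×357.2754 − 57.82²) = 707.6468 / 229.6016 = 3.0821, matching the given fit.)

Step 3: Change in slope
Δβ₁ = 4.0082 − 3.0821 = +0.9261
Relative change = +0.9261 / 3.0821 × 100% = +30.0%
→ the slope increases when the point is added.

A high-leverage point only changes the slope if it is off the original line; here y = 76.88 is above the original trend, so the slope increases.
In practice: investigate whether it comes from the same population as the rest of the sample; check such a point for data-entry or measurement error.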